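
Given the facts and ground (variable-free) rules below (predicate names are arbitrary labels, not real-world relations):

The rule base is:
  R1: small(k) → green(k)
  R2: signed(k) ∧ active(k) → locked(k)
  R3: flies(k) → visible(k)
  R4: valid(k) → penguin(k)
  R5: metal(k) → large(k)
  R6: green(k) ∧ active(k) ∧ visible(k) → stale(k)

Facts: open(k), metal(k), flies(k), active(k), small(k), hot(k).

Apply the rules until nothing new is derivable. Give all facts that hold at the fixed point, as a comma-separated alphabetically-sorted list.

Round 1: R1 [small(k) → green(k)]; R3 [flies(k) → visible(k)]; R5 [metal(k) → large(k)]. New: green(k), visible(k), large(k).
Round 2: R6 [green(k) ∧ active(k) ∧ visible(k) → stale(k)]. New: stale(k).

active(k), flies(k), green(k), hot(k), large(k), metal(k), open(k), small(k), stale(k), visible(k)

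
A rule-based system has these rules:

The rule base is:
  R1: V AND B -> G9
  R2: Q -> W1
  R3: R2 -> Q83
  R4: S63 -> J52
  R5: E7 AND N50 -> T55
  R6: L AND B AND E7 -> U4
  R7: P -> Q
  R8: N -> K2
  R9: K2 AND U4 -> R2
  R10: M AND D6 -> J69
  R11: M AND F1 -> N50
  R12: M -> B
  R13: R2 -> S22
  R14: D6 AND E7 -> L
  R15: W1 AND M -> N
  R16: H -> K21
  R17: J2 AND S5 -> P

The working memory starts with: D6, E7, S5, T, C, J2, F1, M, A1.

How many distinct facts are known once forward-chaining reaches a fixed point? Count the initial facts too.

Round 1: R10 [M AND D6 -> J69]; R11 [M AND F1 -> N50]; R12 [M -> B]; R14 [D6 AND E7 -> L]; R17 [J2 AND S5 -> P]. New: J69, N50, B, L, P.
Round 2: R5 [E7 AND N50 -> T55]; R6 [L AND B AND E7 -> U4]; R7 [P -> Q]. New: T55, U4, Q.
Round 3: R2 [Q -> W1]. New: W1.
Round 4: R15 [W1 AND M -> N]. New: N.
Round 5: R8 [N -> K2]. New: K2.
Round 6: R9 [K2 AND U4 -> R2]. New: R2.
Round 7: R3 [R2 -> Q83]; R13 [R2 -> S22]. New: Q83, S22.
Closure: {A1, B, C, D6, E7, F1, J2, J69, K2, L, M, N, N50, P, Q, Q83, R2, S22, S5, T, T55, U4, W1} — 23 facts.

23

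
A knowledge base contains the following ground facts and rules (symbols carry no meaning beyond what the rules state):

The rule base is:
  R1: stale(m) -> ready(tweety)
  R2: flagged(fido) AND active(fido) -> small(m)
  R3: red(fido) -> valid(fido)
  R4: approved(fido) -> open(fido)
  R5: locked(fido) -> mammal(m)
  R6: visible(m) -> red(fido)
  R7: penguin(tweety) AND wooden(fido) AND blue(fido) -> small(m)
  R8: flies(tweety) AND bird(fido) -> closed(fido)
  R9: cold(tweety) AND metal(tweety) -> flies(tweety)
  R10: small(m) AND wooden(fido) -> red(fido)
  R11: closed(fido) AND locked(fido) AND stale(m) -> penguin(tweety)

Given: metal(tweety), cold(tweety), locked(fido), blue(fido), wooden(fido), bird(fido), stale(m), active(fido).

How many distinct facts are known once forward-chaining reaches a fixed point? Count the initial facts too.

16

Round 1: R1 [stale(m) -> ready(tweety)]; R5 [locked(fido) -> mammal(m)]; R9 [cold(tweety) AND metal(tweety) -> flies(tweety)]. New: ready(tweety), mammal(m), flies(tweety).
Round 2: R8 [flies(tweety) AND bird(fido) -> closed(fido)]. New: closed(fido).
Round 3: R11 [closed(fido) AND locked(fido) AND stale(m) -> penguin(tweety)]. New: penguin(tweety).
Round 4: R7 [penguin(tweety) AND wooden(fido) AND blue(fido) -> small(m)]. New: small(m).
Round 5: R10 [small(m) AND wooden(fido) -> red(fido)]. New: red(fido).
Round 6: R3 [red(fido) -> valid(fido)]. New: valid(fido).
Closure: {active(fido), bird(fido), blue(fido), closed(fido), cold(tweety), flies(tweety), locked(fido), mammal(m), metal(tweety), penguin(tweety), ready(tweety), red(fido), small(m), stale(m), valid(fido), wooden(fido)} — 16 facts.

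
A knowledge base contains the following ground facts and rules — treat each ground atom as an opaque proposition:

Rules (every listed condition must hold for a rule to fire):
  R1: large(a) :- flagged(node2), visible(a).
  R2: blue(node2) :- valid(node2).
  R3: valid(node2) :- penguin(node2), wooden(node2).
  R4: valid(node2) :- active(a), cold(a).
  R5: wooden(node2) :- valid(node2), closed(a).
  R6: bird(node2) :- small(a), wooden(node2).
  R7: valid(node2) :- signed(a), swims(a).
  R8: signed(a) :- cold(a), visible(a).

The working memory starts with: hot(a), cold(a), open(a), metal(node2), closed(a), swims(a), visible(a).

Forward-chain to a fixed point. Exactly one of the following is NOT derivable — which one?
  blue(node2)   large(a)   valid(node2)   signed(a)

large(a)

Round 1 fires R8, giving signed(a).
Round 2 fires R7, giving valid(node2).
Round 3 fires R2, R5, giving blue(node2), wooden(node2).
Derived: signed(a) (round 1), valid(node2) (round 2), blue(node2) (round 3). large(a) never appears in any round.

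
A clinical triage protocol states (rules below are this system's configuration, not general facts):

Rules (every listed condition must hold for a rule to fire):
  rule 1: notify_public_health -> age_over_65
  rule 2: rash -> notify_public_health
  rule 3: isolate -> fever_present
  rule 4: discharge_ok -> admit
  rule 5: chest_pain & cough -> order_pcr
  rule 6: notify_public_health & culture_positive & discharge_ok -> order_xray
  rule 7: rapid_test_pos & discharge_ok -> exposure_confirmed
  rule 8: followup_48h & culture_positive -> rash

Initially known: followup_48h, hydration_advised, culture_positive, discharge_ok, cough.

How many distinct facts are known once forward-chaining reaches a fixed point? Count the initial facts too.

10

Round 1: rule 4 [discharge_ok -> admit]; rule 8 [followup_48h & culture_positive -> rash]. New: admit, rash.
Round 2: rule 2 [rash -> notify_public_health]. New: notify_public_health.
Round 3: rule 1 [notify_public_health -> age_over_65]; rule 6 [notify_public_health & culture_positive & discharge_ok -> order_xray]. New: age_over_65, order_xray.
Closure: {admit, age_over_65, cough, culture_positive, discharge_ok, followup_48h, hydration_advised, notify_public_health, order_xray, rash} — 10 facts.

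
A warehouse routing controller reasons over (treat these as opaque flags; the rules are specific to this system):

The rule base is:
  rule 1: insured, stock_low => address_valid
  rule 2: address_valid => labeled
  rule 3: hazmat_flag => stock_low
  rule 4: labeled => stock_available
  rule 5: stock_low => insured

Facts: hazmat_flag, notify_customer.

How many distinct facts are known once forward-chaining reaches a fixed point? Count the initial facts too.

7

Round 1 fires rule 3, giving stock_low.
Round 2 fires rule 5, giving insured.
Round 3 fires rule 1, giving address_valid.
Round 4 fires rule 2, giving labeled.
Round 5 fires rule 4, giving stock_available.
Closure: {address_valid, hazmat_flag, insured, labeled, notify_customer, stock_available, stock_low} — 7 facts.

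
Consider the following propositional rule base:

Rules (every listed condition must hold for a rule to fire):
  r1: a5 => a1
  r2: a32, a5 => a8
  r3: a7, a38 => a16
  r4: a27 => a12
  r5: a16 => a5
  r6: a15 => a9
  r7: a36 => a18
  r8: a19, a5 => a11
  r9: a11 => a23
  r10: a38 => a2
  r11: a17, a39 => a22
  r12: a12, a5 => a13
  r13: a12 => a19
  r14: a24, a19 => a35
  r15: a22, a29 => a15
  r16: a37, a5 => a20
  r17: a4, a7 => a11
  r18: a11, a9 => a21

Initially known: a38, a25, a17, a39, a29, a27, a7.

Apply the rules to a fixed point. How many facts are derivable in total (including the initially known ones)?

20

Round 1: r3 [a7, a38 => a16]; r4 [a27 => a12]; r10 [a38 => a2]; r11 [a17, a39 => a22]. Adds a16, a12, a2, a22.
Round 2: r5 [a16 => a5]; r13 [a12 => a19]; r15 [a22, a29 => a15]. Adds a5, a19, a15.
Round 3: r1 [a5 => a1]; r6 [a15 => a9]; r8 [a19, a5 => a11]; r12 [a12, a5 => a13]. Adds a1, a9, a11, a13.
Round 4: r9 [a11 => a23]; r18 [a11, a9 => a21]. Adds a23, a21.
Closure: {a1, a11, a12, a13, a15, a16, a17, a19, a2, a21, a22, a23, a25, a27, a29, a38, a39, a5, a7, a9} — 20 facts.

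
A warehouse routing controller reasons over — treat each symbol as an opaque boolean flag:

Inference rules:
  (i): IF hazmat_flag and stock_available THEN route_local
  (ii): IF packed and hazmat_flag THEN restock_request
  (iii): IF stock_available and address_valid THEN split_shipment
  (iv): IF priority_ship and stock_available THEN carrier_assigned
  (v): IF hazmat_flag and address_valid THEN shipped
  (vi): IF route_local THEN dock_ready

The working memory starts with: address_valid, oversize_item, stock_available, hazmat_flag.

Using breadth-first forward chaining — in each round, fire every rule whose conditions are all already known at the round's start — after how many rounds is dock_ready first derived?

Round 1: (i) [IF hazmat_flag and stock_available THEN route_local]; (iii) [IF stock_available and address_valid THEN split_shipment]; (v) [IF hazmat_flag and address_valid THEN shipped]. Adds route_local, split_shipment, shipped.
Round 2: (vi) [IF route_local THEN dock_ready]. Adds dock_ready.
dock_ready first appears in round 2.

2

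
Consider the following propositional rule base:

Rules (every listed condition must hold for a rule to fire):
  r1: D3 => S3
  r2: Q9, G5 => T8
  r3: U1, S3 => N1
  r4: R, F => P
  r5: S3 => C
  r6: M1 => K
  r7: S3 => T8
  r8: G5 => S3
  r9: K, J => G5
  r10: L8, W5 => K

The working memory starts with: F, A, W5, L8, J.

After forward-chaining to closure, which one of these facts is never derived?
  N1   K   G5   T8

N1

Round 1 — r10, derive K.
Round 2 — r9, derive G5.
Round 3 — r8, derive S3.
Round 4 — r5, r7, derive C, T8.
Derived: G5 (round 2), T8 (round 4), K (round 1). N1 never appears in any round.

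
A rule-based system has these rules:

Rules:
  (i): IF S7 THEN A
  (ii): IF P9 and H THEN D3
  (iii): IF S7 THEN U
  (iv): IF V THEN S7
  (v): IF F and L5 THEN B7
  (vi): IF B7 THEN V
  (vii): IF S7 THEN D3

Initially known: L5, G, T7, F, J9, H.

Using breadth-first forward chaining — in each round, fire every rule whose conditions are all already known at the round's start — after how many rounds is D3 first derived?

4

Round 1: (v) [IF F and L5 THEN B7]. New: B7.
Round 2: (vi) [IF B7 THEN V]. New: V.
Round 3: (iv) [IF V THEN S7]. New: S7.
Round 4: (i) [IF S7 THEN A]; (iii) [IF S7 THEN U]; (vii) [IF S7 THEN D3]. New: A, U, D3.
D3 first appears in round 4.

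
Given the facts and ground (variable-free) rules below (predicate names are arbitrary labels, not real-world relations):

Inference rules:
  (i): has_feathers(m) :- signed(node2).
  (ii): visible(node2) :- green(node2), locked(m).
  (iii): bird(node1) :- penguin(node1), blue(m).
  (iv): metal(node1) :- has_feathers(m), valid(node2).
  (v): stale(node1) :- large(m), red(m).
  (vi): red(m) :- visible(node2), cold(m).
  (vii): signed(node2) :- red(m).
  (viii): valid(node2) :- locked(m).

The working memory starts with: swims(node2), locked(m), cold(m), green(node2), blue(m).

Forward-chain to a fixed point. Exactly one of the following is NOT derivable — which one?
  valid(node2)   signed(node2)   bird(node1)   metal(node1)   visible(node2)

bird(node1)

Round 1: (ii) [visible(node2) :- green(node2), locked(m).]; (viii) [valid(node2) :- locked(m).]. Adds visible(node2), valid(node2).
Round 2: (vi) [red(m) :- visible(node2), cold(m).]. Adds red(m).
Round 3: (vii) [signed(node2) :- red(m).]. Adds signed(node2).
Round 4: (i) [has_feathers(m) :- signed(node2).]. Adds has_feathers(m).
Round 5: (iv) [metal(node1) :- has_feathers(m), valid(node2).]. Adds metal(node1).
Derived: metal(node1) (round 5), valid(node2) (round 1), visible(node2) (round 1), signed(node2) (round 3). bird(node1) never appears in any round.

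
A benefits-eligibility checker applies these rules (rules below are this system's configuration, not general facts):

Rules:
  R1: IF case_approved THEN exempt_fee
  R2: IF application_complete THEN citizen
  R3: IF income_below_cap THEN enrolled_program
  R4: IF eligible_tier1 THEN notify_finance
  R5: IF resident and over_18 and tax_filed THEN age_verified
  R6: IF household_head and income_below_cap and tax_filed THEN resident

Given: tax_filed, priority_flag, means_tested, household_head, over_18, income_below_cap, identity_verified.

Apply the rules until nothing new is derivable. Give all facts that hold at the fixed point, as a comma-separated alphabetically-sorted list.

age_verified, enrolled_program, household_head, identity_verified, income_below_cap, means_tested, over_18, priority_flag, resident, tax_filed

Round 1 fires R3, R6, giving enrolled_program, resident.
Round 2 fires R5, giving age_verified.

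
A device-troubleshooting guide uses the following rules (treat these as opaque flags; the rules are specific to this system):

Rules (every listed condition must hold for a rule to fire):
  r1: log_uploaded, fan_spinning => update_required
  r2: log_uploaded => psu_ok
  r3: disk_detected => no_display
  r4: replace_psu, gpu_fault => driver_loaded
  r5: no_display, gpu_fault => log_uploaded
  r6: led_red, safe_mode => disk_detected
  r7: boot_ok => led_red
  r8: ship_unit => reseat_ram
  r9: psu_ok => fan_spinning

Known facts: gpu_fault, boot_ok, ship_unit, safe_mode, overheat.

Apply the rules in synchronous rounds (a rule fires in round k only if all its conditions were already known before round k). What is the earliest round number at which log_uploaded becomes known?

4

Round 1: r7 [boot_ok => led_red]; r8 [ship_unit => reseat_ram]. Adds led_red, reseat_ram.
Round 2: r6 [led_red, safe_mode => disk_detected]. Adds disk_detected.
Round 3: r3 [disk_detected => no_display]. Adds no_display.
Round 4: r5 [no_display, gpu_fault => log_uploaded]. Adds log_uploaded.
log_uploaded first appears in round 4.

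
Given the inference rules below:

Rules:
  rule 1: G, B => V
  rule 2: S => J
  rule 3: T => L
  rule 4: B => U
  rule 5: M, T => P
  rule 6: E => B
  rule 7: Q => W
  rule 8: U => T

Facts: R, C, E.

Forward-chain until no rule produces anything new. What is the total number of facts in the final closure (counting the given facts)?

7

Round 1: rule 6 [E => B]. New: B.
Round 2: rule 4 [B => U]. New: U.
Round 3: rule 8 [U => T]. New: T.
Round 4: rule 3 [T => L]. New: L.
Closure: {B, C, E, L, R, T, U} — 7 facts.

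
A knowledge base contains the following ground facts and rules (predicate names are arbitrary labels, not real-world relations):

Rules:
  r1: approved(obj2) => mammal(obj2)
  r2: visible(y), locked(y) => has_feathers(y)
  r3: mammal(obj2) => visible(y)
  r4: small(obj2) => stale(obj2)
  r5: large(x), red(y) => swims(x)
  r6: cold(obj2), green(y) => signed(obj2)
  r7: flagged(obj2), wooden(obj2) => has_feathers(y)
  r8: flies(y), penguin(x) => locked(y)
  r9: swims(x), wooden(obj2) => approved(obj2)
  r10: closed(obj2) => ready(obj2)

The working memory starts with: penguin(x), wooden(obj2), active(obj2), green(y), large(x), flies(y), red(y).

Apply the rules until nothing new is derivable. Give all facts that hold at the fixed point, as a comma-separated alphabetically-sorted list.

Round 1 fires r5, r8, giving swims(x), locked(y).
Round 2 fires r9, giving approved(obj2).
Round 3 fires r1, giving mammal(obj2).
Round 4 fires r3, giving visible(y).
Round 5 fires r2, giving has_feathers(y).

active(obj2), approved(obj2), flies(y), green(y), has_feathers(y), large(x), locked(y), mammal(obj2), penguin(x), red(y), swims(x), visible(y), wooden(obj2)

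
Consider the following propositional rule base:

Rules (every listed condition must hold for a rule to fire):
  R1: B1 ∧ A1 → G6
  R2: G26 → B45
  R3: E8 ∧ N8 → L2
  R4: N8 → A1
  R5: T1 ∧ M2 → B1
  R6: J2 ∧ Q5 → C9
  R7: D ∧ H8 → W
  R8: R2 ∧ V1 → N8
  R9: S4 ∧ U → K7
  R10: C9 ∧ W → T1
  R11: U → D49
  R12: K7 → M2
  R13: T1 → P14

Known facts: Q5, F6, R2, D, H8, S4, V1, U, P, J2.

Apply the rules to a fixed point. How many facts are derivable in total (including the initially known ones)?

21

Round 1 — R6, R7, R8, R9, R11, derive C9, W, N8, K7, D49.
Round 2 — R4, R10, R12, derive A1, T1, M2.
Round 3 — R5, R13, derive B1, P14.
Round 4 — R1, derive G6.
Closure: {A1, B1, C9, D, D49, F6, G6, H8, J2, K7, M2, N8, P, P14, Q5, R2, S4, T1, U, V1, W} — 21 facts.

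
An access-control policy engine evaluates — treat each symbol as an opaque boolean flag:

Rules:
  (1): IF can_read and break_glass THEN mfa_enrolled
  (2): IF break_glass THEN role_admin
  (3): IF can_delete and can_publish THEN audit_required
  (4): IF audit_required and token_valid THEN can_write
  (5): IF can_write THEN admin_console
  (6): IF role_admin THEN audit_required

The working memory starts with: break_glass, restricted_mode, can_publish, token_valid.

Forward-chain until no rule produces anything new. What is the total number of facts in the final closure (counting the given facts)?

Round 1 fires (2), giving role_admin.
Round 2 fires (6), giving audit_required.
Round 3 fires (4), giving can_write.
Round 4 fires (5), giving admin_console.
Closure: {admin_console, audit_required, break_glass, can_publish, can_write, restricted_mode, role_admin, token_valid} — 8 facts.

8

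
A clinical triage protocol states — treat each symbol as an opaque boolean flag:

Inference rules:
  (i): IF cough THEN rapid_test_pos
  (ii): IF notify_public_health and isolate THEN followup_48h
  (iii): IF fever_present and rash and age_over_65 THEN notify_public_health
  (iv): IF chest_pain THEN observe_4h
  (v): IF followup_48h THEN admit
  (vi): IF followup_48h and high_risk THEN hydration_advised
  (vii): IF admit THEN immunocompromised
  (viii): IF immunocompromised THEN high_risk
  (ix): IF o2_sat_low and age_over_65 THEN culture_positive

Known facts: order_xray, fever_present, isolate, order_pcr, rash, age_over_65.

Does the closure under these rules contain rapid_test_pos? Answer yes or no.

Round 1: (iii) [IF fever_present and rash and age_over_65 THEN notify_public_health]. Adds notify_public_health.
Round 2: (ii) [IF notify_public_health and isolate THEN followup_48h]. Adds followup_48h.
Round 3: (v) [IF followup_48h THEN admit]. Adds admit.
Round 4: (vii) [IF admit THEN immunocompromised]. Adds immunocompromised.
Round 5: (viii) [IF immunocompromised THEN high_risk]. Adds high_risk.
Round 6: (vi) [IF followup_48h and high_risk THEN hydration_advised]. Adds hydration_advised.
Fixed point reached. rapid_test_pos is concluded only by (i); (i) needs cough (never derived).

no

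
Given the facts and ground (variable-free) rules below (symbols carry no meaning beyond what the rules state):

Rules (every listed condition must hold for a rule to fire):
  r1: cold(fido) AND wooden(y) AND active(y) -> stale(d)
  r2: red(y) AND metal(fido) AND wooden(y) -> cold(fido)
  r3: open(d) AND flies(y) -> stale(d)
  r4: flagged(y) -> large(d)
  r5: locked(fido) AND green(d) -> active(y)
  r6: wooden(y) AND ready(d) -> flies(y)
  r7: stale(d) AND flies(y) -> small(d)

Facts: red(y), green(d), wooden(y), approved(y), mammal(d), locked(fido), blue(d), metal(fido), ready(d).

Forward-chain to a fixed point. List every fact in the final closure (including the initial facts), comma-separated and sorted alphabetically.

active(y), approved(y), blue(d), cold(fido), flies(y), green(d), locked(fido), mammal(d), metal(fido), ready(d), red(y), small(d), stale(d), wooden(y)

[1] r2 [red(y) AND metal(fido) AND wooden(y) -> cold(fido)]; r5 [locked(fido) AND green(d) -> active(y)]; r6 [wooden(y) AND ready(d) -> flies(y)]. ⇒ new: cold(fido), active(y), flies(y).
[2] r1 [cold(fido) AND wooden(y) AND active(y) -> stale(d)]. ⇒ new: stale(d).
[3] r7 [stale(d) AND flies(y) -> small(d)]. ⇒ new: small(d).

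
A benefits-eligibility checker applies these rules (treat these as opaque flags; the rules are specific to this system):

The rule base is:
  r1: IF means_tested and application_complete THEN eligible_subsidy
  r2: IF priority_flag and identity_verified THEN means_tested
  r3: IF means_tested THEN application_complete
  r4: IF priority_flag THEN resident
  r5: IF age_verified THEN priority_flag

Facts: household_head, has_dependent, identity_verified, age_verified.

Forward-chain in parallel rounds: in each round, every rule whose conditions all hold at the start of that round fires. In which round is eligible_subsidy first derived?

Round 1: r5 [IF age_verified THEN priority_flag]. Adds priority_flag.
Round 2: r2 [IF priority_flag and identity_verified THEN means_tested]; r4 [IF priority_flag THEN resident]. Adds means_tested, resident.
Round 3: r3 [IF means_tested THEN application_complete]. Adds application_complete.
Round 4: r1 [IF means_tested and application_complete THEN eligible_subsidy]. Adds eligible_subsidy.
eligible_subsidy first appears in round 4.

4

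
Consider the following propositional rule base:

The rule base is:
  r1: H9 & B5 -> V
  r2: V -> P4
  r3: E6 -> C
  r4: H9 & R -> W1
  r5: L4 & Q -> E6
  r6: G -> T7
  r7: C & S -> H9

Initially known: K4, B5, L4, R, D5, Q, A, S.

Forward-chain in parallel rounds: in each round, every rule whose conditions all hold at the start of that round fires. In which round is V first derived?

4

Round 1 fires r5, giving E6.
Round 2 fires r3, giving C.
Round 3 fires r7, giving H9.
Round 4 fires r1, r4, giving V, W1.
V first appears in round 4.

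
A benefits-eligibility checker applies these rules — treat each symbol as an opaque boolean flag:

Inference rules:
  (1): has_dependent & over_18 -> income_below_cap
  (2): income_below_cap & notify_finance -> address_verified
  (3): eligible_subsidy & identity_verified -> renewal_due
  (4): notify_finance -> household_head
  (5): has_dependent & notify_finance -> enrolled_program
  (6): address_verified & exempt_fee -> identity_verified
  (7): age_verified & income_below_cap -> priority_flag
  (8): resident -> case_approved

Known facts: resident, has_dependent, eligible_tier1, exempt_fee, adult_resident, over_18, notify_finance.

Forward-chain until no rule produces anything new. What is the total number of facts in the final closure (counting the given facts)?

13

Round 1: (1) [has_dependent & over_18 -> income_below_cap]; (4) [notify_finance -> household_head]; (5) [has_dependent & notify_finance -> enrolled_program]; (8) [resident -> case_approved]. New: income_below_cap, household_head, enrolled_program, case_approved.
Round 2: (2) [income_below_cap & notify_finance -> address_verified]. New: address_verified.
Round 3: (6) [address_verified & exempt_fee -> identity_verified]. New: identity_verified.
Closure: {address_verified, adult_resident, case_approved, eligible_tier1, enrolled_program, exempt_fee, has_dependent, household_head, identity_verified, income_below_cap, notify_finance, over_18, resident} — 13 facts.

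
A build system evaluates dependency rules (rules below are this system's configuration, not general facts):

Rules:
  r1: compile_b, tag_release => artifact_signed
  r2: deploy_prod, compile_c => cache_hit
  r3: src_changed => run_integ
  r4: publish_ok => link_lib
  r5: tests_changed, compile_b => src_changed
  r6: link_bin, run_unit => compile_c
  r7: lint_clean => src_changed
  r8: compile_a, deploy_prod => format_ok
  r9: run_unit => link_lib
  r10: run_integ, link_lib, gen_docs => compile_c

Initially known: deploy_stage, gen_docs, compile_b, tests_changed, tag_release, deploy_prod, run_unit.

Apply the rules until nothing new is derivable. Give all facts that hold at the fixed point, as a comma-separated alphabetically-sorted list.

artifact_signed, cache_hit, compile_b, compile_c, deploy_prod, deploy_stage, gen_docs, link_lib, run_integ, run_unit, src_changed, tag_release, tests_changed

Round 1: r1 [compile_b, tag_release => artifact_signed]; r5 [tests_changed, compile_b => src_changed]; r9 [run_unit => link_lib]. New: artifact_signed, src_changed, link_lib.
Round 2: r3 [src_changed => run_integ]. New: run_integ.
Round 3: r10 [run_integ, link_lib, gen_docs => compile_c]. New: compile_c.
Round 4: r2 [deploy_prod, compile_c => cache_hit]. New: cache_hit.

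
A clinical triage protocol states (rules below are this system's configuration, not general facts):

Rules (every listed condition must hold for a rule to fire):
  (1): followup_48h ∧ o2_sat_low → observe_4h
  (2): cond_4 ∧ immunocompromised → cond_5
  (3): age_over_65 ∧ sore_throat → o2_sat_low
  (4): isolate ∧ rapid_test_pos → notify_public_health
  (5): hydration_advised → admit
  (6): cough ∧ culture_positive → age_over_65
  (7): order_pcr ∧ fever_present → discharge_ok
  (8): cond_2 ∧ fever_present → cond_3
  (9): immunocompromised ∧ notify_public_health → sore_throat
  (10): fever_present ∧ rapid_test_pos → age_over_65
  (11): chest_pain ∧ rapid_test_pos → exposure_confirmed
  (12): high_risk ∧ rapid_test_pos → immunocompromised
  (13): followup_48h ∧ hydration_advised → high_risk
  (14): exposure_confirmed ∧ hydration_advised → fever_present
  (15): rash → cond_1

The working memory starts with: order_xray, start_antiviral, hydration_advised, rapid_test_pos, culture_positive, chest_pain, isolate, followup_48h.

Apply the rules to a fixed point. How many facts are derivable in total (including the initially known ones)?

Round 1: (4) [isolate ∧ rapid_test_pos → notify_public_health]; (5) [hydration_advised → admit]; (11) [chest_pain ∧ rapid_test_pos → exposure_confirmed]; (13) [followup_48h ∧ hydration_advised → high_risk]. Adds notify_public_health, admit, exposure_confirmed, high_risk.
Round 2: (12) [high_risk ∧ rapid_test_pos → immunocompromised]; (14) [exposure_confirmed ∧ hydration_advised → fever_present]. Adds immunocompromised, fever_present.
Round 3: (9) [immunocompromised ∧ notify_public_health → sore_throat]; (10) [fever_present ∧ rapid_test_pos → age_over_65]. Adds sore_throat, age_over_65.
Round 4: (3) [age_over_65 ∧ sore_throat → o2_sat_low]. Adds o2_sat_low.
Round 5: (1) [followup_48h ∧ o2_sat_low → observe_4h]. Adds observe_4h.
Closure: {admit, age_over_65, chest_pain, culture_positive, exposure_confirmed, fever_present, followup_48h, high_risk, hydration_advised, immunocompromised, isolate, notify_public_health, o2_sat_low, observe_4h, order_xray, rapid_test_pos, sore_throat, start_antiviral} — 18 facts.

18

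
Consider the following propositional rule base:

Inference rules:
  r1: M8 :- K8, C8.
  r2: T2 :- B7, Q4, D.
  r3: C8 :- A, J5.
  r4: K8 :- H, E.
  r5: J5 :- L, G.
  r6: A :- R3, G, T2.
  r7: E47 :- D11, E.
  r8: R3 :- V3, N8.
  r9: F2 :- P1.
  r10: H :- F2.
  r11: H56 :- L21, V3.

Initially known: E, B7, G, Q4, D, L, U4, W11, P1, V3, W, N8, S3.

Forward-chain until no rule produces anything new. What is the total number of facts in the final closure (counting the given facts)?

22

[1] r2 [T2 :- B7, Q4, D.]; r5 [J5 :- L, G.]; r8 [R3 :- V3, N8.]; r9 [F2 :- P1.]. ⇒ new: T2, J5, R3, F2.
[2] r6 [A :- R3, G, T2.]; r10 [H :- F2.]. ⇒ new: A, H.
[3] r3 [C8 :- A, J5.]; r4 [K8 :- H, E.]. ⇒ new: C8, K8.
[4] r1 [M8 :- K8, C8.]. ⇒ new: M8.
Closure: {A, B7, C8, D, E, F2, G, H, J5, K8, L, M8, N8, P1, Q4, R3, S3, T2, U4, V3, W, W11} — 22 facts.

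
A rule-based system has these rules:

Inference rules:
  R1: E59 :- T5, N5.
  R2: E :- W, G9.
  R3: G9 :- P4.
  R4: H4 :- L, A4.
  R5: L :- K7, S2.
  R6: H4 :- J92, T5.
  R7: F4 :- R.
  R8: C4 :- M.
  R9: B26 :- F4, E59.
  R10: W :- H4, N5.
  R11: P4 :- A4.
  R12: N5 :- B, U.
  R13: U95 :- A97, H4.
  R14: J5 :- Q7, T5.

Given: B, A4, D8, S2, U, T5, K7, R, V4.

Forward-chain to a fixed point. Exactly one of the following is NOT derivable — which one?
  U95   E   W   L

Round 1: R5 [L :- K7, S2.]; R7 [F4 :- R.]; R11 [P4 :- A4.]; R12 [N5 :- B, U.]. New: L, F4, P4, N5.
Round 2: R1 [E59 :- T5, N5.]; R3 [G9 :- P4.]; R4 [H4 :- L, A4.]. New: E59, G9, H4.
Round 3: R9 [B26 :- F4, E59.]; R10 [W :- H4, N5.]. New: B26, W.
Round 4: R2 [E :- W, G9.]. New: E.
Derived: E (round 4), W (round 3), L (round 1). U95 never appears in any round.

U95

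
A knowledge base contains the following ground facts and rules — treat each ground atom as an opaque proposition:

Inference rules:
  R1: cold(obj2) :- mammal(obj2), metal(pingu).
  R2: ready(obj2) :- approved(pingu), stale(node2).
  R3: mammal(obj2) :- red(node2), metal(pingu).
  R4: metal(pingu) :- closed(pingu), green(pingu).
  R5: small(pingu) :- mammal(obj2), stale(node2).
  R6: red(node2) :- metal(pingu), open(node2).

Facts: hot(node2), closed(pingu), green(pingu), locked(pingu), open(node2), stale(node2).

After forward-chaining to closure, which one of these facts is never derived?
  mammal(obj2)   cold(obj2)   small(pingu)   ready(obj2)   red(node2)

ready(obj2)

[1] R4 [metal(pingu) :- closed(pingu), green(pingu).]. ⇒ new: metal(pingu).
[2] R6 [red(node2) :- metal(pingu), open(node2).]. ⇒ new: red(node2).
[3] R3 [mammal(obj2) :- red(node2), metal(pingu).]. ⇒ new: mammal(obj2).
[4] R1 [cold(obj2) :- mammal(obj2), metal(pingu).]; R5 [small(pingu) :- mammal(obj2), stale(node2).]. ⇒ new: cold(obj2), small(pingu).
Derived: red(node2) (round 2), cold(obj2) (round 4), mammal(obj2) (round 3), small(pingu) (round 4). ready(obj2) never appears in any round.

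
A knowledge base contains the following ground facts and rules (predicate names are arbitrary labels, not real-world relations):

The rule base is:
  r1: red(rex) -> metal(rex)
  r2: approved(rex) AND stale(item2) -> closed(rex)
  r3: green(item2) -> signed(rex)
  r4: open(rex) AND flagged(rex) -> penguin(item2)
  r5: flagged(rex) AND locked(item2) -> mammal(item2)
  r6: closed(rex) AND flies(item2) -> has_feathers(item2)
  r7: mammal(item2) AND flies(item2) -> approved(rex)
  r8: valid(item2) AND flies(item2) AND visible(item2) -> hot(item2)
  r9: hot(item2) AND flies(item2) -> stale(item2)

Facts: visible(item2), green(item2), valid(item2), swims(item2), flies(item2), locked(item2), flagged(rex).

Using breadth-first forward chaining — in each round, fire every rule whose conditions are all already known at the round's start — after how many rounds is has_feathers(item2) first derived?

4

Round 1 — r3, r5, r8, derive signed(rex), mammal(item2), hot(item2).
Round 2 — r7, r9, derive approved(rex), stale(item2).
Round 3 — r2, derive closed(rex).
Round 4 — r6, derive has_feathers(item2).
has_feathers(item2) first appears in round 4.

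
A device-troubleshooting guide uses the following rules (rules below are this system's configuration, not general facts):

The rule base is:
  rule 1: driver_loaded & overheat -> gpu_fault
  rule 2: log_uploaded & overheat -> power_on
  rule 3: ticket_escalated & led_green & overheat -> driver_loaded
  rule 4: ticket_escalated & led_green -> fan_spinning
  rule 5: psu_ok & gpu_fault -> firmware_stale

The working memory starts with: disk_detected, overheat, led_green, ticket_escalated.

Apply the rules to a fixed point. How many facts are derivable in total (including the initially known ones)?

7

Round 1: rule 3 [ticket_escalated & led_green & overheat -> driver_loaded]; rule 4 [ticket_escalated & led_green -> fan_spinning]. New: driver_loaded, fan_spinning.
Round 2: rule 1 [driver_loaded & overheat -> gpu_fault]. New: gpu_fault.
Closure: {disk_detected, driver_loaded, fan_spinning, gpu_fault, led_green, overheat, ticket_escalated} — 7 facts.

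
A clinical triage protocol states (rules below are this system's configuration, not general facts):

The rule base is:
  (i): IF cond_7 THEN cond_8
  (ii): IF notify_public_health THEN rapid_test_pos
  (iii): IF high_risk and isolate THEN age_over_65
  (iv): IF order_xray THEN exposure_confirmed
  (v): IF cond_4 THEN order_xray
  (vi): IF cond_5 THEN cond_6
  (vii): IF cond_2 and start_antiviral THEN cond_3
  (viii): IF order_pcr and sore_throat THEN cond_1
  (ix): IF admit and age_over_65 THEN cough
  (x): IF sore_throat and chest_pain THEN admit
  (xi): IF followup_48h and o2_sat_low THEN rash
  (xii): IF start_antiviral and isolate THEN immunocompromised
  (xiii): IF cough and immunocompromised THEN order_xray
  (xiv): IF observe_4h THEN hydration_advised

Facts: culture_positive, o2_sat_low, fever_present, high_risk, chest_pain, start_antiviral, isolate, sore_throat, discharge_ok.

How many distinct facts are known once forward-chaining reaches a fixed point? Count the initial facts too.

15

Round 1: (iii) [IF high_risk and isolate THEN age_over_65]; (x) [IF sore_throat and chest_pain THEN admit]; (xii) [IF start_antiviral and isolate THEN immunocompromised]. Adds age_over_65, admit, immunocompromised.
Round 2: (ix) [IF admit and age_over_65 THEN cough]. Adds cough.
Round 3: (xiii) [IF cough and immunocompromised THEN order_xray]. Adds order_xray.
Round 4: (iv) [IF order_xray THEN exposure_confirmed]. Adds exposure_confirmed.
Closure: {admit, age_over_65, chest_pain, cough, culture_positive, discharge_ok, exposure_confirmed, fever_present, high_risk, immunocompromised, isolate, o2_sat_low, order_xray, sore_throat, start_antiviral} — 15 facts.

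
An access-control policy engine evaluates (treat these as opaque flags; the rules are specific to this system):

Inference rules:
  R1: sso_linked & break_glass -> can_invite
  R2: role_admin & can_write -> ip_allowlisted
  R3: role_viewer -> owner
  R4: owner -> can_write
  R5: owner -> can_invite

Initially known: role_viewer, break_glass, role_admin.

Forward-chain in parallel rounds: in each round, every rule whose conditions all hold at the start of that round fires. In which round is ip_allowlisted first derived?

3

Round 1 — R3, derive owner.
Round 2 — R4, R5, derive can_write, can_invite.
Round 3 — R2, derive ip_allowlisted.
ip_allowlisted first appears in round 3.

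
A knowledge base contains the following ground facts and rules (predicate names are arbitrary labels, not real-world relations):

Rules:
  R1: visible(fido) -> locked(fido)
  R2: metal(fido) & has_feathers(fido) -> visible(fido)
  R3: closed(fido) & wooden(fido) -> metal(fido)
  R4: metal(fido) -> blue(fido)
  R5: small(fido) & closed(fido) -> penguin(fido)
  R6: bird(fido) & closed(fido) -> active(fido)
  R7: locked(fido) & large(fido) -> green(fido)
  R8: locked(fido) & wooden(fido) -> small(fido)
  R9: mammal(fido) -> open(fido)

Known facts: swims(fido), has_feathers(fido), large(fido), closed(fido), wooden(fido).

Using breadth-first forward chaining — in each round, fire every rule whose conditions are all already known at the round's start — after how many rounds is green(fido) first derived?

4

[1] R3 [closed(fido) & wooden(fido) -> metal(fido)]. ⇒ new: metal(fido).
[2] R2 [metal(fido) & has_feathers(fido) -> visible(fido)]; R4 [metal(fido) -> blue(fido)]. ⇒ new: visible(fido), blue(fido).
[3] R1 [visible(fido) -> locked(fido)]. ⇒ new: locked(fido).
[4] R7 [locked(fido) & large(fido) -> green(fido)]; R8 [locked(fido) & wooden(fido) -> small(fido)]. ⇒ new: green(fido), small(fido).
green(fido) first appears in round 4.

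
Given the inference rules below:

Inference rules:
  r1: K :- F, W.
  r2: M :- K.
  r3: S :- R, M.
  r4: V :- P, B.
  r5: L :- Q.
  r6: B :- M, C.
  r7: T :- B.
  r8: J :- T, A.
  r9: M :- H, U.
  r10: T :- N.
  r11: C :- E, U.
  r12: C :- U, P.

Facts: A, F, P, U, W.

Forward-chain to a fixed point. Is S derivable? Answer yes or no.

no

Round 1 fires r1, r12, giving K, C.
Round 2 fires r2, giving M.
Round 3 fires r6, giving B.
Round 4 fires r4, r7, giving V, T.
Round 5 fires r8, giving J.
Fixed point reached. S is concluded only by r3; r3 needs R (never derived).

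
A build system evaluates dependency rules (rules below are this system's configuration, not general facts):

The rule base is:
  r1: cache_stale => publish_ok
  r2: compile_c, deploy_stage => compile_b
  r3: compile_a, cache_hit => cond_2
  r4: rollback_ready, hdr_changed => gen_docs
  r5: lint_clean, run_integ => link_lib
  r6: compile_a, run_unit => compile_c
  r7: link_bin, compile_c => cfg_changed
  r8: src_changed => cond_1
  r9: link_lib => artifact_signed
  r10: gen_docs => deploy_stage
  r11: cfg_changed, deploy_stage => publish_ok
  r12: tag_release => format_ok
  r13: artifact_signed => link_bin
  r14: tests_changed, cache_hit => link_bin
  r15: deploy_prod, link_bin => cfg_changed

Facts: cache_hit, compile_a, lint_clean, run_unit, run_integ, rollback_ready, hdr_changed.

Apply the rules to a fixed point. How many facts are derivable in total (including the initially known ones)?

17

Round 1 — r3, r4, r5, r6, derive cond_2, gen_docs, link_lib, compile_c.
Round 2 — r9, r10, derive artifact_signed, deploy_stage.
Round 3 — r2, r13, derive compile_b, link_bin.
Round 4 — r7, derive cfg_changed.
Round 5 — r11, derive publish_ok.
Closure: {artifact_signed, cache_hit, cfg_changed, compile_a, compile_b, compile_c, cond_2, deploy_stage, gen_docs, hdr_changed, link_bin, link_lib, lint_clean, publish_ok, rollback_ready, run_integ, run_unit} — 17 facts.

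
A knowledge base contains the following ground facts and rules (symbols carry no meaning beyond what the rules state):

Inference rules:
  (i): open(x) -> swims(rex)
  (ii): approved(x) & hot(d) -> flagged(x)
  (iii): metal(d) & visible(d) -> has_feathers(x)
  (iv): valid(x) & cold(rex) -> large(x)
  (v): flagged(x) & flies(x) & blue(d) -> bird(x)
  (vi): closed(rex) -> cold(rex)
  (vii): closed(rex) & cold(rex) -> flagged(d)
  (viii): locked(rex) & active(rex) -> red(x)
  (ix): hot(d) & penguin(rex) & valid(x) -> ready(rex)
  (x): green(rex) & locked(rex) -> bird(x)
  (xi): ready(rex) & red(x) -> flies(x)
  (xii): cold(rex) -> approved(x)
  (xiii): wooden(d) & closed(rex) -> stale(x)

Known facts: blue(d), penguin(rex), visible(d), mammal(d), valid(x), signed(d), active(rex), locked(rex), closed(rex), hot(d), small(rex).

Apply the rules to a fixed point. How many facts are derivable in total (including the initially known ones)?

20

Round 1: (vi) [closed(rex) -> cold(rex)]; (viii) [locked(rex) & active(rex) -> red(x)]; (ix) [hot(d) & penguin(rex) & valid(x) -> ready(rex)]. Adds cold(rex), red(x), ready(rex).
Round 2: (iv) [valid(x) & cold(rex) -> large(x)]; (vii) [closed(rex) & cold(rex) -> flagged(d)]; (xi) [ready(rex) & red(x) -> flies(x)]; (xii) [cold(rex) -> approved(x)]. Adds large(x), flagged(d), flies(x), approved(x).
Round 3: (ii) [approved(x) & hot(d) -> flagged(x)]. Adds flagged(x).
Round 4: (v) [flagged(x) & flies(x) & blue(d) -> bird(x)]. Adds bird(x).
Closure: {active(rex), approved(x), bird(x), blue(d), closed(rex), cold(rex), flagged(d), flagged(x), flies(x), hot(d), large(x), locked(rex), mammal(d), penguin(rex), ready(rex), red(x), signed(d), small(rex), valid(x), visible(d)} — 20 facts.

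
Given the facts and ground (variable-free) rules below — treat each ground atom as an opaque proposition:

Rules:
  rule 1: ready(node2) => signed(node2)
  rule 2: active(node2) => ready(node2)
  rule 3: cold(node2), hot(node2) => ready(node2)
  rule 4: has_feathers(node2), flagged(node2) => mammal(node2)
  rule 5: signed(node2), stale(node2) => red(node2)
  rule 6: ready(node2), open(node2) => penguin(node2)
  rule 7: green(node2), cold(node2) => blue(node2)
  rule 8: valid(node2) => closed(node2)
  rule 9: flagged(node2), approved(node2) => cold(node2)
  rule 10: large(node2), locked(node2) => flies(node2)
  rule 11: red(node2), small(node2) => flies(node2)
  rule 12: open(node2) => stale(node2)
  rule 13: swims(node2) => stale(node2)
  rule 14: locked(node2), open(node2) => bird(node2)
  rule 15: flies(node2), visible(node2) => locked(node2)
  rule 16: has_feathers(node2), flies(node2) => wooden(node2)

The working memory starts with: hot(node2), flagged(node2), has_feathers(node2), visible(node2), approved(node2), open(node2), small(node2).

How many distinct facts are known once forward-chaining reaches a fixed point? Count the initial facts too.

Round 1 — rule 4, rule 9, rule 12, derive mammal(node2), cold(node2), stale(node2).
Round 2 — rule 3, derive ready(node2).
Round 3 — rule 1, rule 6, derive signed(node2), penguin(node2).
Round 4 — rule 5, derive red(node2).
Round 5 — rule 11, derive flies(node2).
Round 6 — rule 15, rule 16, derive locked(node2), wooden(node2).
Round 7 — rule 14, derive bird(node2).
Closure: {approved(node2), bird(node2), cold(node2), flagged(node2), flies(node2), has_feathers(node2), hot(node2), locked(node2), mammal(node2), open(node2), penguin(node2), ready(node2), red(node2), signed(node2), small(node2), stale(node2), visible(node2), wooden(node2)} — 18 facts.

18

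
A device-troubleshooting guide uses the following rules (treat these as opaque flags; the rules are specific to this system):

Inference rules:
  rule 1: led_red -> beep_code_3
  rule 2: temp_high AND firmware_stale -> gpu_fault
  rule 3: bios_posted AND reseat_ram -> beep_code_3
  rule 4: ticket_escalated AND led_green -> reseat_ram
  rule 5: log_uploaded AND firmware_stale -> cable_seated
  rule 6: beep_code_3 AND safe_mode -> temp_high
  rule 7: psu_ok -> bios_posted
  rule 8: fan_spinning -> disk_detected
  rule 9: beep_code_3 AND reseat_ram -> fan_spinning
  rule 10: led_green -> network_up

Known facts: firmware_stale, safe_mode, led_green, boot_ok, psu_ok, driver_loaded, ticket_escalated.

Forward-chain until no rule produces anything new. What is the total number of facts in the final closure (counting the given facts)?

15

Round 1: rule 4 [ticket_escalated AND led_green -> reseat_ram]; rule 7 [psu_ok -> bios_posted]; rule 10 [led_green -> network_up]. New: reseat_ram, bios_posted, network_up.
Round 2: rule 3 [bios_posted AND reseat_ram -> beep_code_3]. New: beep_code_3.
Round 3: rule 6 [beep_code_3 AND safe_mode -> temp_high]; rule 9 [beep_code_3 AND reseat_ram -> fan_spinning]. New: temp_high, fan_spinning.
Round 4: rule 2 [temp_high AND firmware_stale -> gpu_fault]; rule 8 [fan_spinning -> disk_detected]. New: gpu_fault, disk_detected.
Closure: {beep_code_3, bios_posted, boot_ok, disk_detected, driver_loaded, fan_spinning, firmware_stale, gpu_fault, led_green, network_up, psu_ok, reseat_ram, safe_mode, temp_high, ticket_escalated} — 15 facts.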